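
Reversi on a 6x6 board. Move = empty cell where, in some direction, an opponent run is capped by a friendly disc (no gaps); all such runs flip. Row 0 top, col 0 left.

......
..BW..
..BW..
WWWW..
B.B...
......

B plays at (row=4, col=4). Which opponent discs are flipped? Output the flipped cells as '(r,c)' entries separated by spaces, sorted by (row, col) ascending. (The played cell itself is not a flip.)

Answer: (3,3)

Derivation:
Dir NW: opp run (3,3) capped by B -> flip
Dir N: first cell '.' (not opp) -> no flip
Dir NE: first cell '.' (not opp) -> no flip
Dir W: first cell '.' (not opp) -> no flip
Dir E: first cell '.' (not opp) -> no flip
Dir SW: first cell '.' (not opp) -> no flip
Dir S: first cell '.' (not opp) -> no flip
Dir SE: first cell '.' (not opp) -> no flip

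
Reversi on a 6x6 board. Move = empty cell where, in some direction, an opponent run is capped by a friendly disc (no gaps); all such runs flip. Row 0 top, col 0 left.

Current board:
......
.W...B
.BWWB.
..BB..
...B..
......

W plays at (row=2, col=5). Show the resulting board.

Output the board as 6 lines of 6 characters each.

Answer: ......
.W...B
.BWWWW
..BB..
...B..
......

Derivation:
Place W at (2,5); scan 8 dirs for brackets.
Dir NW: first cell '.' (not opp) -> no flip
Dir N: opp run (1,5), next='.' -> no flip
Dir NE: edge -> no flip
Dir W: opp run (2,4) capped by W -> flip
Dir E: edge -> no flip
Dir SW: first cell '.' (not opp) -> no flip
Dir S: first cell '.' (not opp) -> no flip
Dir SE: edge -> no flip
All flips: (2,4)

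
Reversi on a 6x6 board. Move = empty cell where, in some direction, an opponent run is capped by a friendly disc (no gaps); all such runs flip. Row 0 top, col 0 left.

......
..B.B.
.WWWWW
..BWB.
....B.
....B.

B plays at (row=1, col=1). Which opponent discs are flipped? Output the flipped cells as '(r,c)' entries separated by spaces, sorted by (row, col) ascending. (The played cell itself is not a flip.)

Answer: (2,2) (3,3)

Derivation:
Dir NW: first cell '.' (not opp) -> no flip
Dir N: first cell '.' (not opp) -> no flip
Dir NE: first cell '.' (not opp) -> no flip
Dir W: first cell '.' (not opp) -> no flip
Dir E: first cell 'B' (not opp) -> no flip
Dir SW: first cell '.' (not opp) -> no flip
Dir S: opp run (2,1), next='.' -> no flip
Dir SE: opp run (2,2) (3,3) capped by B -> flip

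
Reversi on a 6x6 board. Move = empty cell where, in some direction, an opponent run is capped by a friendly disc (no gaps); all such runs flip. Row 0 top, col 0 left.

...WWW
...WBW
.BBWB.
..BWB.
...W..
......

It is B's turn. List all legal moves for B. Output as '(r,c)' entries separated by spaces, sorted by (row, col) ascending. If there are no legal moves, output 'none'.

(0,2): flips 1 -> legal
(1,2): flips 2 -> legal
(2,5): no bracket -> illegal
(4,2): flips 1 -> legal
(4,4): flips 1 -> legal
(5,2): flips 1 -> legal
(5,3): no bracket -> illegal
(5,4): flips 1 -> legal

Answer: (0,2) (1,2) (4,2) (4,4) (5,2) (5,4)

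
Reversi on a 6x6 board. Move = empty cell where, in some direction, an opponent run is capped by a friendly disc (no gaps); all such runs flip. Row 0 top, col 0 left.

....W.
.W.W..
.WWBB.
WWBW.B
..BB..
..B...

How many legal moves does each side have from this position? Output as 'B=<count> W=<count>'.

-- B to move --
(0,0): no bracket -> illegal
(0,1): no bracket -> illegal
(0,2): flips 1 -> legal
(0,3): flips 1 -> legal
(0,5): no bracket -> illegal
(1,0): flips 1 -> legal
(1,2): flips 1 -> legal
(1,4): no bracket -> illegal
(1,5): no bracket -> illegal
(2,0): flips 3 -> legal
(3,4): flips 1 -> legal
(4,0): no bracket -> illegal
(4,1): no bracket -> illegal
(4,4): no bracket -> illegal
B mobility = 6
-- W to move --
(1,2): no bracket -> illegal
(1,4): no bracket -> illegal
(1,5): flips 1 -> legal
(2,5): flips 2 -> legal
(3,4): no bracket -> illegal
(4,1): no bracket -> illegal
(4,4): no bracket -> illegal
(4,5): no bracket -> illegal
(5,1): flips 1 -> legal
(5,3): flips 2 -> legal
(5,4): flips 2 -> legal
W mobility = 5

Answer: B=6 W=5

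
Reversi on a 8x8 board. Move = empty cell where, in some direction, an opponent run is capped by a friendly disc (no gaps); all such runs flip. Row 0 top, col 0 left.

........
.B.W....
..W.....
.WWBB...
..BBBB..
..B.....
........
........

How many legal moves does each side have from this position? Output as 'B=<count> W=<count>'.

-- B to move --
(0,2): no bracket -> illegal
(0,3): no bracket -> illegal
(0,4): no bracket -> illegal
(1,2): flips 2 -> legal
(1,4): no bracket -> illegal
(2,0): flips 1 -> legal
(2,1): flips 1 -> legal
(2,3): no bracket -> illegal
(2,4): no bracket -> illegal
(3,0): flips 2 -> legal
(4,0): no bracket -> illegal
(4,1): no bracket -> illegal
B mobility = 4
-- W to move --
(0,0): flips 1 -> legal
(0,1): no bracket -> illegal
(0,2): no bracket -> illegal
(1,0): no bracket -> illegal
(1,2): no bracket -> illegal
(2,0): no bracket -> illegal
(2,1): no bracket -> illegal
(2,3): no bracket -> illegal
(2,4): no bracket -> illegal
(2,5): no bracket -> illegal
(3,5): flips 2 -> legal
(3,6): no bracket -> illegal
(4,1): no bracket -> illegal
(4,6): no bracket -> illegal
(5,1): no bracket -> illegal
(5,3): flips 1 -> legal
(5,4): flips 1 -> legal
(5,5): flips 2 -> legal
(5,6): no bracket -> illegal
(6,1): no bracket -> illegal
(6,2): flips 2 -> legal
(6,3): no bracket -> illegal
W mobility = 6

Answer: B=4 W=6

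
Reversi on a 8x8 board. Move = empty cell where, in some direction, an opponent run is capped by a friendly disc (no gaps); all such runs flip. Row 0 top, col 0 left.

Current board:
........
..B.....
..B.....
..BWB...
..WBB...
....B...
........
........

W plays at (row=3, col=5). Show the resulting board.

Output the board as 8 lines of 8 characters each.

Place W at (3,5); scan 8 dirs for brackets.
Dir NW: first cell '.' (not opp) -> no flip
Dir N: first cell '.' (not opp) -> no flip
Dir NE: first cell '.' (not opp) -> no flip
Dir W: opp run (3,4) capped by W -> flip
Dir E: first cell '.' (not opp) -> no flip
Dir SW: opp run (4,4), next='.' -> no flip
Dir S: first cell '.' (not opp) -> no flip
Dir SE: first cell '.' (not opp) -> no flip
All flips: (3,4)

Answer: ........
..B.....
..B.....
..BWWW..
..WBB...
....B...
........
........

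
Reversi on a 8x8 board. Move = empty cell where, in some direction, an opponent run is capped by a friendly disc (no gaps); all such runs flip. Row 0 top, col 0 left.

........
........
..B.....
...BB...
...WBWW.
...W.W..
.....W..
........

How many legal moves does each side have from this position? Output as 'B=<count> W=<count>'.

Answer: B=7 W=4

Derivation:
-- B to move --
(3,2): no bracket -> illegal
(3,5): no bracket -> illegal
(3,6): no bracket -> illegal
(3,7): no bracket -> illegal
(4,2): flips 1 -> legal
(4,7): flips 2 -> legal
(5,2): flips 1 -> legal
(5,4): no bracket -> illegal
(5,6): flips 1 -> legal
(5,7): no bracket -> illegal
(6,2): flips 1 -> legal
(6,3): flips 2 -> legal
(6,4): no bracket -> illegal
(6,6): flips 1 -> legal
(7,4): no bracket -> illegal
(7,5): no bracket -> illegal
(7,6): no bracket -> illegal
B mobility = 7
-- W to move --
(1,1): flips 3 -> legal
(1,2): no bracket -> illegal
(1,3): no bracket -> illegal
(2,1): no bracket -> illegal
(2,3): flips 2 -> legal
(2,4): no bracket -> illegal
(2,5): flips 1 -> legal
(3,1): no bracket -> illegal
(3,2): no bracket -> illegal
(3,5): flips 1 -> legal
(4,2): no bracket -> illegal
(5,4): no bracket -> illegal
W mobility = 4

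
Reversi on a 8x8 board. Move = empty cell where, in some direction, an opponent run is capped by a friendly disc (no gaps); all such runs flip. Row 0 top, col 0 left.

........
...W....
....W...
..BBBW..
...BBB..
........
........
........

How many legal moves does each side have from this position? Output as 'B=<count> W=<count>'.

Answer: B=5 W=5

Derivation:
-- B to move --
(0,2): no bracket -> illegal
(0,3): no bracket -> illegal
(0,4): no bracket -> illegal
(1,2): no bracket -> illegal
(1,4): flips 1 -> legal
(1,5): flips 1 -> legal
(2,2): no bracket -> illegal
(2,3): no bracket -> illegal
(2,5): flips 1 -> legal
(2,6): flips 1 -> legal
(3,6): flips 1 -> legal
(4,6): no bracket -> illegal
B mobility = 5
-- W to move --
(2,1): no bracket -> illegal
(2,2): no bracket -> illegal
(2,3): no bracket -> illegal
(2,5): no bracket -> illegal
(3,1): flips 3 -> legal
(3,6): no bracket -> illegal
(4,1): no bracket -> illegal
(4,2): flips 1 -> legal
(4,6): no bracket -> illegal
(5,2): no bracket -> illegal
(5,3): flips 1 -> legal
(5,4): flips 2 -> legal
(5,5): flips 1 -> legal
(5,6): no bracket -> illegal
W mobility = 5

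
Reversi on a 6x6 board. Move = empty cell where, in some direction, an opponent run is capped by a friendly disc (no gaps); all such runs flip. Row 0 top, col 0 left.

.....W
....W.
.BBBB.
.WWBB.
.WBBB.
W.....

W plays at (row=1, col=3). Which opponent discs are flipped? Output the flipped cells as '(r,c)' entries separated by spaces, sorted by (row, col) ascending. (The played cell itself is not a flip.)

Answer: (2,2)

Derivation:
Dir NW: first cell '.' (not opp) -> no flip
Dir N: first cell '.' (not opp) -> no flip
Dir NE: first cell '.' (not opp) -> no flip
Dir W: first cell '.' (not opp) -> no flip
Dir E: first cell 'W' (not opp) -> no flip
Dir SW: opp run (2,2) capped by W -> flip
Dir S: opp run (2,3) (3,3) (4,3), next='.' -> no flip
Dir SE: opp run (2,4), next='.' -> no flip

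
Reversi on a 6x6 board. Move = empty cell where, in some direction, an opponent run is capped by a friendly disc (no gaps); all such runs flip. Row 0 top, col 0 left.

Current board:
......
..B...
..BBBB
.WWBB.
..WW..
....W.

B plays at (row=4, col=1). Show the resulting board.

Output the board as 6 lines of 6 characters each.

Place B at (4,1); scan 8 dirs for brackets.
Dir NW: first cell '.' (not opp) -> no flip
Dir N: opp run (3,1), next='.' -> no flip
Dir NE: opp run (3,2) capped by B -> flip
Dir W: first cell '.' (not opp) -> no flip
Dir E: opp run (4,2) (4,3), next='.' -> no flip
Dir SW: first cell '.' (not opp) -> no flip
Dir S: first cell '.' (not opp) -> no flip
Dir SE: first cell '.' (not opp) -> no flip
All flips: (3,2)

Answer: ......
..B...
..BBBB
.WBBB.
.BWW..
....W.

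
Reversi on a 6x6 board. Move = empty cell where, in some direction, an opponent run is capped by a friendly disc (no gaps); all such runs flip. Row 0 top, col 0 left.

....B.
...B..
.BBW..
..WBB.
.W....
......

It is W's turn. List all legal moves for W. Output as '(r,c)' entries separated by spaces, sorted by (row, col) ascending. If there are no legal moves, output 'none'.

Answer: (0,3) (1,0) (1,2) (2,0) (3,5) (4,3) (4,5)

Derivation:
(0,2): no bracket -> illegal
(0,3): flips 1 -> legal
(0,5): no bracket -> illegal
(1,0): flips 1 -> legal
(1,1): no bracket -> illegal
(1,2): flips 1 -> legal
(1,4): no bracket -> illegal
(1,5): no bracket -> illegal
(2,0): flips 2 -> legal
(2,4): no bracket -> illegal
(2,5): no bracket -> illegal
(3,0): no bracket -> illegal
(3,1): no bracket -> illegal
(3,5): flips 2 -> legal
(4,2): no bracket -> illegal
(4,3): flips 1 -> legal
(4,4): no bracket -> illegal
(4,5): flips 1 -> legal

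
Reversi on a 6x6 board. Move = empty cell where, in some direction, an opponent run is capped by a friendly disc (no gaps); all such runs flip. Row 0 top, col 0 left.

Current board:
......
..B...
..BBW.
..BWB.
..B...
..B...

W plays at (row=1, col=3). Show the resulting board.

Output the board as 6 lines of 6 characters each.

Answer: ......
..BW..
..BWW.
..BWB.
..B...
..B...

Derivation:
Place W at (1,3); scan 8 dirs for brackets.
Dir NW: first cell '.' (not opp) -> no flip
Dir N: first cell '.' (not opp) -> no flip
Dir NE: first cell '.' (not opp) -> no flip
Dir W: opp run (1,2), next='.' -> no flip
Dir E: first cell '.' (not opp) -> no flip
Dir SW: opp run (2,2), next='.' -> no flip
Dir S: opp run (2,3) capped by W -> flip
Dir SE: first cell 'W' (not opp) -> no flip
All flips: (2,3)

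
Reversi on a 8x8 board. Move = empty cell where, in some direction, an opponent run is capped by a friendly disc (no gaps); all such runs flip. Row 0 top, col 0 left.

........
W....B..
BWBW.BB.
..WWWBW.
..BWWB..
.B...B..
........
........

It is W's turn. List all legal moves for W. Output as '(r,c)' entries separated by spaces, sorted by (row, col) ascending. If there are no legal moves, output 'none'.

(0,4): no bracket -> illegal
(0,5): no bracket -> illegal
(0,6): no bracket -> illegal
(1,1): flips 1 -> legal
(1,2): flips 1 -> legal
(1,3): no bracket -> illegal
(1,4): flips 1 -> legal
(1,6): flips 2 -> legal
(1,7): flips 2 -> legal
(2,4): no bracket -> illegal
(2,7): no bracket -> illegal
(3,0): flips 1 -> legal
(3,1): no bracket -> illegal
(3,7): no bracket -> illegal
(4,0): no bracket -> illegal
(4,1): flips 1 -> legal
(4,6): flips 1 -> legal
(5,0): no bracket -> illegal
(5,2): flips 1 -> legal
(5,3): no bracket -> illegal
(5,4): flips 1 -> legal
(5,6): flips 1 -> legal
(6,0): flips 2 -> legal
(6,1): no bracket -> illegal
(6,2): no bracket -> illegal
(6,4): no bracket -> illegal
(6,5): no bracket -> illegal
(6,6): flips 1 -> legal

Answer: (1,1) (1,2) (1,4) (1,6) (1,7) (3,0) (4,1) (4,6) (5,2) (5,4) (5,6) (6,0) (6,6)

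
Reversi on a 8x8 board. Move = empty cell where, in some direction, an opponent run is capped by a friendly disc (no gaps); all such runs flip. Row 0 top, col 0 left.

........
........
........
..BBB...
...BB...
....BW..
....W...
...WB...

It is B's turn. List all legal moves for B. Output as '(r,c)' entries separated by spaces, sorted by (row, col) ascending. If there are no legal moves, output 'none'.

Answer: (5,6) (6,6) (7,2)

Derivation:
(4,5): no bracket -> illegal
(4,6): no bracket -> illegal
(5,3): no bracket -> illegal
(5,6): flips 1 -> legal
(6,2): no bracket -> illegal
(6,3): no bracket -> illegal
(6,5): no bracket -> illegal
(6,6): flips 1 -> legal
(7,2): flips 1 -> legal
(7,5): no bracket -> illegal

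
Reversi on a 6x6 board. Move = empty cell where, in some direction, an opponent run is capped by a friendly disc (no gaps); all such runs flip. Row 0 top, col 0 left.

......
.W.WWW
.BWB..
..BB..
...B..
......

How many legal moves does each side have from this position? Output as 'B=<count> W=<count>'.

Answer: B=5 W=7

Derivation:
-- B to move --
(0,0): flips 2 -> legal
(0,1): flips 1 -> legal
(0,2): no bracket -> illegal
(0,3): flips 1 -> legal
(0,4): no bracket -> illegal
(0,5): flips 1 -> legal
(1,0): no bracket -> illegal
(1,2): flips 1 -> legal
(2,0): no bracket -> illegal
(2,4): no bracket -> illegal
(2,5): no bracket -> illegal
(3,1): no bracket -> illegal
B mobility = 5
-- W to move --
(1,0): no bracket -> illegal
(1,2): no bracket -> illegal
(2,0): flips 1 -> legal
(2,4): flips 1 -> legal
(3,0): no bracket -> illegal
(3,1): flips 1 -> legal
(3,4): no bracket -> illegal
(4,1): flips 2 -> legal
(4,2): flips 1 -> legal
(4,4): flips 1 -> legal
(5,2): no bracket -> illegal
(5,3): flips 3 -> legal
(5,4): no bracket -> illegal
W mobility = 7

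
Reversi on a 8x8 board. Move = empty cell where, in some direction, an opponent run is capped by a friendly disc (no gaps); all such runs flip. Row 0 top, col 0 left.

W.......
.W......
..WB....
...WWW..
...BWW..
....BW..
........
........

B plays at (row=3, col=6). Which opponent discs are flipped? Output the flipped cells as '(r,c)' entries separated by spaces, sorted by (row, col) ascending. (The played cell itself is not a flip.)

Answer: (4,5)

Derivation:
Dir NW: first cell '.' (not opp) -> no flip
Dir N: first cell '.' (not opp) -> no flip
Dir NE: first cell '.' (not opp) -> no flip
Dir W: opp run (3,5) (3,4) (3,3), next='.' -> no flip
Dir E: first cell '.' (not opp) -> no flip
Dir SW: opp run (4,5) capped by B -> flip
Dir S: first cell '.' (not opp) -> no flip
Dir SE: first cell '.' (not opp) -> no flip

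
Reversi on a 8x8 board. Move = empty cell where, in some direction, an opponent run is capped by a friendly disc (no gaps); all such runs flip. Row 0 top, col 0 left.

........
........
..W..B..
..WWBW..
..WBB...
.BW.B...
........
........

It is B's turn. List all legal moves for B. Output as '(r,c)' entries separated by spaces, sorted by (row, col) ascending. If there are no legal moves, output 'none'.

Answer: (1,1) (2,1) (2,3) (2,4) (2,6) (3,1) (3,6) (4,1) (4,5) (5,3) (6,1)

Derivation:
(1,1): flips 2 -> legal
(1,2): no bracket -> illegal
(1,3): no bracket -> illegal
(2,1): flips 1 -> legal
(2,3): flips 1 -> legal
(2,4): flips 2 -> legal
(2,6): flips 1 -> legal
(3,1): flips 2 -> legal
(3,6): flips 1 -> legal
(4,1): flips 1 -> legal
(4,5): flips 1 -> legal
(4,6): no bracket -> illegal
(5,3): flips 1 -> legal
(6,1): flips 1 -> legal
(6,2): no bracket -> illegal
(6,3): no bracket -> illegal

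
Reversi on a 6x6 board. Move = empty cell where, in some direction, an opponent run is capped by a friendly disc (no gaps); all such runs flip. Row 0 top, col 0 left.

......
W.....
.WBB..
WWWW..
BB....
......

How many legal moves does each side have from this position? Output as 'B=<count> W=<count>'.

-- B to move --
(0,0): no bracket -> illegal
(0,1): no bracket -> illegal
(1,1): flips 2 -> legal
(1,2): no bracket -> illegal
(2,0): flips 2 -> legal
(2,4): no bracket -> illegal
(3,4): no bracket -> illegal
(4,2): flips 1 -> legal
(4,3): flips 1 -> legal
(4,4): flips 1 -> legal
B mobility = 5
-- W to move --
(1,1): flips 1 -> legal
(1,2): flips 1 -> legal
(1,3): flips 2 -> legal
(1,4): flips 1 -> legal
(2,4): flips 2 -> legal
(3,4): no bracket -> illegal
(4,2): no bracket -> illegal
(5,0): flips 2 -> legal
(5,1): flips 1 -> legal
(5,2): flips 1 -> legal
W mobility = 8

Answer: B=5 W=8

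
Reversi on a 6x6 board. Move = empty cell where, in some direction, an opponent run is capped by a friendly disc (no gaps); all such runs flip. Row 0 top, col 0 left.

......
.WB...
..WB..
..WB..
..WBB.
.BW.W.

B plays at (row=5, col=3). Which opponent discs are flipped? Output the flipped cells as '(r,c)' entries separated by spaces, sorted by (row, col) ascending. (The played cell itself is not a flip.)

Answer: (5,2)

Derivation:
Dir NW: opp run (4,2), next='.' -> no flip
Dir N: first cell 'B' (not opp) -> no flip
Dir NE: first cell 'B' (not opp) -> no flip
Dir W: opp run (5,2) capped by B -> flip
Dir E: opp run (5,4), next='.' -> no flip
Dir SW: edge -> no flip
Dir S: edge -> no flip
Dir SE: edge -> no flip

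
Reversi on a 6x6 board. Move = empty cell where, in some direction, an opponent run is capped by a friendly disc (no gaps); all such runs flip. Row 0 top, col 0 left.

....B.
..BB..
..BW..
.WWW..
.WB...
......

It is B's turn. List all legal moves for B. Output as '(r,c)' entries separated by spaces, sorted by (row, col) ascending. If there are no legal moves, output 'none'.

(1,4): no bracket -> illegal
(2,0): flips 1 -> legal
(2,1): no bracket -> illegal
(2,4): flips 2 -> legal
(3,0): no bracket -> illegal
(3,4): flips 1 -> legal
(4,0): flips 2 -> legal
(4,3): flips 2 -> legal
(4,4): flips 1 -> legal
(5,0): no bracket -> illegal
(5,1): no bracket -> illegal
(5,2): no bracket -> illegal

Answer: (2,0) (2,4) (3,4) (4,0) (4,3) (4,4)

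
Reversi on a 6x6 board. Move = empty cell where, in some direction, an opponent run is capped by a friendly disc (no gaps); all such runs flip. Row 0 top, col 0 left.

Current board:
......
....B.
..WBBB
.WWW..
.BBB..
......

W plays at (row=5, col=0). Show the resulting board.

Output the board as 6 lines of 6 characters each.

Place W at (5,0); scan 8 dirs for brackets.
Dir NW: edge -> no flip
Dir N: first cell '.' (not opp) -> no flip
Dir NE: opp run (4,1) capped by W -> flip
Dir W: edge -> no flip
Dir E: first cell '.' (not opp) -> no flip
Dir SW: edge -> no flip
Dir S: edge -> no flip
Dir SE: edge -> no flip
All flips: (4,1)

Answer: ......
....B.
..WBBB
.WWW..
.WBB..
W.....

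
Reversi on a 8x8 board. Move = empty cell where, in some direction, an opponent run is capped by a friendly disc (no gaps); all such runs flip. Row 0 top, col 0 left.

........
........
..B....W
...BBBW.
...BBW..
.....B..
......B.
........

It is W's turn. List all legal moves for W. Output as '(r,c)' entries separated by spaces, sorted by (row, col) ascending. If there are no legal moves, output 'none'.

(1,1): no bracket -> illegal
(1,2): no bracket -> illegal
(1,3): no bracket -> illegal
(2,1): no bracket -> illegal
(2,3): flips 1 -> legal
(2,4): no bracket -> illegal
(2,5): flips 1 -> legal
(2,6): no bracket -> illegal
(3,1): no bracket -> illegal
(3,2): flips 3 -> legal
(4,2): flips 2 -> legal
(4,6): no bracket -> illegal
(5,2): no bracket -> illegal
(5,3): no bracket -> illegal
(5,4): no bracket -> illegal
(5,6): no bracket -> illegal
(5,7): no bracket -> illegal
(6,4): no bracket -> illegal
(6,5): flips 1 -> legal
(6,7): no bracket -> illegal
(7,5): no bracket -> illegal
(7,6): no bracket -> illegal
(7,7): no bracket -> illegal

Answer: (2,3) (2,5) (3,2) (4,2) (6,5)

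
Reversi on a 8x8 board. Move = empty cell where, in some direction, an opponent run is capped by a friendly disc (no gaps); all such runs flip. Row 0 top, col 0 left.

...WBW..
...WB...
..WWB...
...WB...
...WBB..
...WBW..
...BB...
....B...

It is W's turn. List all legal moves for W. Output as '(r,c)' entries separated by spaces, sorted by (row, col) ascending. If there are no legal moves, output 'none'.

(1,5): flips 2 -> legal
(2,5): flips 3 -> legal
(3,5): flips 4 -> legal
(3,6): no bracket -> illegal
(4,6): flips 2 -> legal
(5,2): no bracket -> illegal
(5,6): flips 2 -> legal
(6,2): no bracket -> illegal
(6,5): flips 1 -> legal
(7,2): no bracket -> illegal
(7,3): flips 2 -> legal
(7,5): flips 1 -> legal

Answer: (1,5) (2,5) (3,5) (4,6) (5,6) (6,5) (7,3) (7,5)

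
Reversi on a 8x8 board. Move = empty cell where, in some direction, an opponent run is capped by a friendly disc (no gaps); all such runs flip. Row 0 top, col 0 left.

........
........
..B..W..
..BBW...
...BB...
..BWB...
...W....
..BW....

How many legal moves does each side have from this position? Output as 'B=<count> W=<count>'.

-- B to move --
(1,4): no bracket -> illegal
(1,5): no bracket -> illegal
(1,6): flips 2 -> legal
(2,3): no bracket -> illegal
(2,4): flips 1 -> legal
(2,6): no bracket -> illegal
(3,5): flips 1 -> legal
(3,6): no bracket -> illegal
(4,2): no bracket -> illegal
(4,5): no bracket -> illegal
(6,2): flips 1 -> legal
(6,4): no bracket -> illegal
(7,4): flips 2 -> legal
B mobility = 5
-- W to move --
(1,1): no bracket -> illegal
(1,2): no bracket -> illegal
(1,3): no bracket -> illegal
(2,1): no bracket -> illegal
(2,3): flips 2 -> legal
(2,4): no bracket -> illegal
(3,1): flips 2 -> legal
(3,5): flips 1 -> legal
(4,1): flips 1 -> legal
(4,2): no bracket -> illegal
(4,5): flips 1 -> legal
(5,1): flips 1 -> legal
(5,5): flips 1 -> legal
(6,1): flips 2 -> legal
(6,2): no bracket -> illegal
(6,4): flips 2 -> legal
(6,5): no bracket -> illegal
(7,1): flips 1 -> legal
W mobility = 10

Answer: B=5 W=10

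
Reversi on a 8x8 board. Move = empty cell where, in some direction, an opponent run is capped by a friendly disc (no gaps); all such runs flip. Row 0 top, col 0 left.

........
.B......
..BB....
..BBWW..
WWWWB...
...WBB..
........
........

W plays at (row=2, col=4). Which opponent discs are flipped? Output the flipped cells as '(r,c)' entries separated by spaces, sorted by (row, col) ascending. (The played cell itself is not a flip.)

Answer: (3,3)

Derivation:
Dir NW: first cell '.' (not opp) -> no flip
Dir N: first cell '.' (not opp) -> no flip
Dir NE: first cell '.' (not opp) -> no flip
Dir W: opp run (2,3) (2,2), next='.' -> no flip
Dir E: first cell '.' (not opp) -> no flip
Dir SW: opp run (3,3) capped by W -> flip
Dir S: first cell 'W' (not opp) -> no flip
Dir SE: first cell 'W' (not opp) -> no flip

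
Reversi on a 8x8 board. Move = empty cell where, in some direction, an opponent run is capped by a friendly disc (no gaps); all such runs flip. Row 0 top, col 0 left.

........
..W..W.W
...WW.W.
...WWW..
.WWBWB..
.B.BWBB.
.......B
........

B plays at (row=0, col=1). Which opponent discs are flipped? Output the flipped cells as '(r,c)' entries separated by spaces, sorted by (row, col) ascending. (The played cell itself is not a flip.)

Answer: (1,2) (2,3) (3,4)

Derivation:
Dir NW: edge -> no flip
Dir N: edge -> no flip
Dir NE: edge -> no flip
Dir W: first cell '.' (not opp) -> no flip
Dir E: first cell '.' (not opp) -> no flip
Dir SW: first cell '.' (not opp) -> no flip
Dir S: first cell '.' (not opp) -> no flip
Dir SE: opp run (1,2) (2,3) (3,4) capped by B -> flip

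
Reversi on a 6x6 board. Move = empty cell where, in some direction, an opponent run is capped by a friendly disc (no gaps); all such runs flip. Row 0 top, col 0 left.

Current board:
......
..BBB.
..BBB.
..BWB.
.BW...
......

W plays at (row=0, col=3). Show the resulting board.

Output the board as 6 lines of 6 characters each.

Answer: ...W..
..BWB.
..BWB.
..BWB.
.BW...
......

Derivation:
Place W at (0,3); scan 8 dirs for brackets.
Dir NW: edge -> no flip
Dir N: edge -> no flip
Dir NE: edge -> no flip
Dir W: first cell '.' (not opp) -> no flip
Dir E: first cell '.' (not opp) -> no flip
Dir SW: opp run (1,2), next='.' -> no flip
Dir S: opp run (1,3) (2,3) capped by W -> flip
Dir SE: opp run (1,4), next='.' -> no flip
All flips: (1,3) (2,3)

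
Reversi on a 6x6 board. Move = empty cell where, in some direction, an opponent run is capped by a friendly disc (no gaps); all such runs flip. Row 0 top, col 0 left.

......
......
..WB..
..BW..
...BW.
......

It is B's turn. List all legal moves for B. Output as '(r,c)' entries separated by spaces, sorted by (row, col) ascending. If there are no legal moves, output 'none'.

Answer: (1,2) (2,1) (3,4) (4,5)

Derivation:
(1,1): no bracket -> illegal
(1,2): flips 1 -> legal
(1,3): no bracket -> illegal
(2,1): flips 1 -> legal
(2,4): no bracket -> illegal
(3,1): no bracket -> illegal
(3,4): flips 1 -> legal
(3,5): no bracket -> illegal
(4,2): no bracket -> illegal
(4,5): flips 1 -> legal
(5,3): no bracket -> illegal
(5,4): no bracket -> illegal
(5,5): no bracket -> illegal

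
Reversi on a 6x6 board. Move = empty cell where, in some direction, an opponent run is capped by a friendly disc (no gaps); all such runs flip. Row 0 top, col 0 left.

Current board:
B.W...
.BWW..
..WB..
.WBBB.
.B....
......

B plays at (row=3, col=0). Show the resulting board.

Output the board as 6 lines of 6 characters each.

Place B at (3,0); scan 8 dirs for brackets.
Dir NW: edge -> no flip
Dir N: first cell '.' (not opp) -> no flip
Dir NE: first cell '.' (not opp) -> no flip
Dir W: edge -> no flip
Dir E: opp run (3,1) capped by B -> flip
Dir SW: edge -> no flip
Dir S: first cell '.' (not opp) -> no flip
Dir SE: first cell 'B' (not opp) -> no flip
All flips: (3,1)

Answer: B.W...
.BWW..
..WB..
BBBBB.
.B....
......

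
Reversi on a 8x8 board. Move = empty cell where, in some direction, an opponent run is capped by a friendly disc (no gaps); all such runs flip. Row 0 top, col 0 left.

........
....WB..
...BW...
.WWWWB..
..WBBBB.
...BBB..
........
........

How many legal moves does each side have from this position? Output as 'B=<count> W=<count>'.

-- B to move --
(0,3): no bracket -> illegal
(0,4): flips 3 -> legal
(0,5): flips 1 -> legal
(1,3): flips 2 -> legal
(2,0): flips 2 -> legal
(2,1): flips 1 -> legal
(2,2): flips 1 -> legal
(2,5): flips 2 -> legal
(3,0): flips 4 -> legal
(4,0): no bracket -> illegal
(4,1): flips 2 -> legal
(5,1): flips 3 -> legal
(5,2): no bracket -> illegal
B mobility = 10
-- W to move --
(0,4): no bracket -> illegal
(0,5): no bracket -> illegal
(0,6): flips 1 -> legal
(1,2): flips 1 -> legal
(1,3): flips 1 -> legal
(1,6): flips 1 -> legal
(2,2): flips 1 -> legal
(2,5): no bracket -> illegal
(2,6): no bracket -> illegal
(3,6): flips 1 -> legal
(3,7): no bracket -> illegal
(4,7): flips 4 -> legal
(5,2): flips 1 -> legal
(5,6): flips 1 -> legal
(5,7): flips 2 -> legal
(6,2): no bracket -> illegal
(6,3): flips 2 -> legal
(6,4): flips 3 -> legal
(6,5): flips 2 -> legal
(6,6): flips 2 -> legal
W mobility = 14

Answer: B=10 W=14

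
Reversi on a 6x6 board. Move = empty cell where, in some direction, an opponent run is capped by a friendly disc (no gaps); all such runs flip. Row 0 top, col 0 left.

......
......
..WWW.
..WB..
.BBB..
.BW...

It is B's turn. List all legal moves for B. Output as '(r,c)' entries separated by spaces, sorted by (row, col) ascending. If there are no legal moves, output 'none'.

(1,1): flips 1 -> legal
(1,2): flips 2 -> legal
(1,3): flips 1 -> legal
(1,4): flips 2 -> legal
(1,5): flips 1 -> legal
(2,1): flips 1 -> legal
(2,5): no bracket -> illegal
(3,1): flips 1 -> legal
(3,4): no bracket -> illegal
(3,5): no bracket -> illegal
(5,3): flips 1 -> legal

Answer: (1,1) (1,2) (1,3) (1,4) (1,5) (2,1) (3,1) (5,3)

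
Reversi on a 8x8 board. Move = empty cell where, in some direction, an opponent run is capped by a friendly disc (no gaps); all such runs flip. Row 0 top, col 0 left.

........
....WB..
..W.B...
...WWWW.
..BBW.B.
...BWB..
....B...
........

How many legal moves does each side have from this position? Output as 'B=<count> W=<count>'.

Answer: B=8 W=13

Derivation:
-- B to move --
(0,3): no bracket -> illegal
(0,4): flips 1 -> legal
(0,5): no bracket -> illegal
(1,1): flips 3 -> legal
(1,2): no bracket -> illegal
(1,3): flips 1 -> legal
(2,1): no bracket -> illegal
(2,3): flips 1 -> legal
(2,5): flips 1 -> legal
(2,6): flips 3 -> legal
(2,7): no bracket -> illegal
(3,1): no bracket -> illegal
(3,2): no bracket -> illegal
(3,7): no bracket -> illegal
(4,5): flips 1 -> legal
(4,7): no bracket -> illegal
(6,3): no bracket -> illegal
(6,5): flips 1 -> legal
B mobility = 8
-- W to move --
(0,4): no bracket -> illegal
(0,5): no bracket -> illegal
(0,6): flips 2 -> legal
(1,3): flips 1 -> legal
(1,6): flips 1 -> legal
(2,3): no bracket -> illegal
(2,5): no bracket -> illegal
(2,6): no bracket -> illegal
(3,1): no bracket -> illegal
(3,2): flips 1 -> legal
(3,7): no bracket -> illegal
(4,1): flips 2 -> legal
(4,5): no bracket -> illegal
(4,7): no bracket -> illegal
(5,1): flips 1 -> legal
(5,2): flips 2 -> legal
(5,6): flips 2 -> legal
(5,7): flips 1 -> legal
(6,2): flips 1 -> legal
(6,3): flips 2 -> legal
(6,5): no bracket -> illegal
(6,6): flips 1 -> legal
(7,3): no bracket -> illegal
(7,4): flips 1 -> legal
(7,5): no bracket -> illegal
W mobility = 13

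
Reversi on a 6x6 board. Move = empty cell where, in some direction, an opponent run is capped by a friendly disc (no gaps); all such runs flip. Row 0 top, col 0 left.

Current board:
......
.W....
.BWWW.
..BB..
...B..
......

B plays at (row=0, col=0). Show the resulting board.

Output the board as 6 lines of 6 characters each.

Answer: B.....
.B....
.BBWW.
..BB..
...B..
......

Derivation:
Place B at (0,0); scan 8 dirs for brackets.
Dir NW: edge -> no flip
Dir N: edge -> no flip
Dir NE: edge -> no flip
Dir W: edge -> no flip
Dir E: first cell '.' (not opp) -> no flip
Dir SW: edge -> no flip
Dir S: first cell '.' (not opp) -> no flip
Dir SE: opp run (1,1) (2,2) capped by B -> flip
All flips: (1,1) (2,2)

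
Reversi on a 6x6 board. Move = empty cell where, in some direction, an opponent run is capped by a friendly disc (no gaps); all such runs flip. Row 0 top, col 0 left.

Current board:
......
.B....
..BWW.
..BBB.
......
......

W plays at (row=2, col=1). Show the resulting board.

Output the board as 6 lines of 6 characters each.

Answer: ......
.B....
.WWWW.
..BBB.
......
......

Derivation:
Place W at (2,1); scan 8 dirs for brackets.
Dir NW: first cell '.' (not opp) -> no flip
Dir N: opp run (1,1), next='.' -> no flip
Dir NE: first cell '.' (not opp) -> no flip
Dir W: first cell '.' (not opp) -> no flip
Dir E: opp run (2,2) capped by W -> flip
Dir SW: first cell '.' (not opp) -> no flip
Dir S: first cell '.' (not opp) -> no flip
Dir SE: opp run (3,2), next='.' -> no flip
All flips: (2,2)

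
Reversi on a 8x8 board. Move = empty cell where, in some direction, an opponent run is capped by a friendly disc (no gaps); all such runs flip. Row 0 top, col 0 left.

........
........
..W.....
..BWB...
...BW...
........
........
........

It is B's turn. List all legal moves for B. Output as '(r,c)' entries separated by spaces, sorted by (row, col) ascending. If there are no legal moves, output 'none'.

Answer: (1,2) (2,3) (4,5) (5,4)

Derivation:
(1,1): no bracket -> illegal
(1,2): flips 1 -> legal
(1,3): no bracket -> illegal
(2,1): no bracket -> illegal
(2,3): flips 1 -> legal
(2,4): no bracket -> illegal
(3,1): no bracket -> illegal
(3,5): no bracket -> illegal
(4,2): no bracket -> illegal
(4,5): flips 1 -> legal
(5,3): no bracket -> illegal
(5,4): flips 1 -> legal
(5,5): no bracket -> illegal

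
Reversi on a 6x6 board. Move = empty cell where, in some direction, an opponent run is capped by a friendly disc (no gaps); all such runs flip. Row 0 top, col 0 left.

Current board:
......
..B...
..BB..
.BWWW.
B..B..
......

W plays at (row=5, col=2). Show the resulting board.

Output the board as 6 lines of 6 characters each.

Place W at (5,2); scan 8 dirs for brackets.
Dir NW: first cell '.' (not opp) -> no flip
Dir N: first cell '.' (not opp) -> no flip
Dir NE: opp run (4,3) capped by W -> flip
Dir W: first cell '.' (not opp) -> no flip
Dir E: first cell '.' (not opp) -> no flip
Dir SW: edge -> no flip
Dir S: edge -> no flip
Dir SE: edge -> no flip
All flips: (4,3)

Answer: ......
..B...
..BB..
.BWWW.
B..W..
..W...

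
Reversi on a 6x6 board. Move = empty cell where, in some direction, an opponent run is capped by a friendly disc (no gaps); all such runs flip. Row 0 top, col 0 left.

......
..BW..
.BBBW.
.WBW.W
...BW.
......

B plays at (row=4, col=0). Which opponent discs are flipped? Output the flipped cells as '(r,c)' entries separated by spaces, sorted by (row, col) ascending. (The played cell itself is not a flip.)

Answer: (3,1)

Derivation:
Dir NW: edge -> no flip
Dir N: first cell '.' (not opp) -> no flip
Dir NE: opp run (3,1) capped by B -> flip
Dir W: edge -> no flip
Dir E: first cell '.' (not opp) -> no flip
Dir SW: edge -> no flip
Dir S: first cell '.' (not opp) -> no flip
Dir SE: first cell '.' (not opp) -> no flip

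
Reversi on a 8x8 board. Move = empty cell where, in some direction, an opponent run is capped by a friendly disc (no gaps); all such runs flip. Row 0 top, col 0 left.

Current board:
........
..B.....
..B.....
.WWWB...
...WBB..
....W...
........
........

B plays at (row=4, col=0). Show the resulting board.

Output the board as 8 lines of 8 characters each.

Place B at (4,0); scan 8 dirs for brackets.
Dir NW: edge -> no flip
Dir N: first cell '.' (not opp) -> no flip
Dir NE: opp run (3,1) capped by B -> flip
Dir W: edge -> no flip
Dir E: first cell '.' (not opp) -> no flip
Dir SW: edge -> no flip
Dir S: first cell '.' (not opp) -> no flip
Dir SE: first cell '.' (not opp) -> no flip
All flips: (3,1)

Answer: ........
..B.....
..B.....
.BWWB...
B..WBB..
....W...
........
........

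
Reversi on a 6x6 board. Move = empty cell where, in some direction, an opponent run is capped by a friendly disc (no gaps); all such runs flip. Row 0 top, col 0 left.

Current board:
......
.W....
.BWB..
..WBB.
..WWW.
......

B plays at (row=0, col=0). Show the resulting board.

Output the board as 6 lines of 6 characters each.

Answer: B.....
.B....
.BBB..
..WBB.
..WWW.
......

Derivation:
Place B at (0,0); scan 8 dirs for brackets.
Dir NW: edge -> no flip
Dir N: edge -> no flip
Dir NE: edge -> no flip
Dir W: edge -> no flip
Dir E: first cell '.' (not opp) -> no flip
Dir SW: edge -> no flip
Dir S: first cell '.' (not opp) -> no flip
Dir SE: opp run (1,1) (2,2) capped by B -> flip
All flips: (1,1) (2,2)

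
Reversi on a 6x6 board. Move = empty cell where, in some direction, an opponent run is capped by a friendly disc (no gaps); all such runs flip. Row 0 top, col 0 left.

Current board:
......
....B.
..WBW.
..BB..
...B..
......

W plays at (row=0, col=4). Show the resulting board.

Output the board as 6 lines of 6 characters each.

Place W at (0,4); scan 8 dirs for brackets.
Dir NW: edge -> no flip
Dir N: edge -> no flip
Dir NE: edge -> no flip
Dir W: first cell '.' (not opp) -> no flip
Dir E: first cell '.' (not opp) -> no flip
Dir SW: first cell '.' (not opp) -> no flip
Dir S: opp run (1,4) capped by W -> flip
Dir SE: first cell '.' (not opp) -> no flip
All flips: (1,4)

Answer: ....W.
....W.
..WBW.
..BB..
...B..
......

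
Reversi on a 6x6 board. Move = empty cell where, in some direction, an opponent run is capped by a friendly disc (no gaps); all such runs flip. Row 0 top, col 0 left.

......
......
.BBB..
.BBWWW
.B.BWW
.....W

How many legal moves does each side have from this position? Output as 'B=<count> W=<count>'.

-- B to move --
(2,4): no bracket -> illegal
(2,5): flips 1 -> legal
(4,2): no bracket -> illegal
(5,3): no bracket -> illegal
(5,4): no bracket -> illegal
B mobility = 1
-- W to move --
(1,0): no bracket -> illegal
(1,1): flips 1 -> legal
(1,2): flips 1 -> legal
(1,3): flips 1 -> legal
(1,4): no bracket -> illegal
(2,0): no bracket -> illegal
(2,4): no bracket -> illegal
(3,0): flips 2 -> legal
(4,0): no bracket -> illegal
(4,2): flips 1 -> legal
(5,0): no bracket -> illegal
(5,1): no bracket -> illegal
(5,2): flips 1 -> legal
(5,3): flips 1 -> legal
(5,4): no bracket -> illegal
W mobility = 7

Answer: B=1 W=7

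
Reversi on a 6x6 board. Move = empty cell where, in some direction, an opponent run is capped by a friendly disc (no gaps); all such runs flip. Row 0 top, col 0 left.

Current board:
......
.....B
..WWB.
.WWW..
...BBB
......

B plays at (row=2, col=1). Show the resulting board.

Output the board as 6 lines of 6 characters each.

Answer: ......
.....B
.BBBB.
.WBW..
...BBB
......

Derivation:
Place B at (2,1); scan 8 dirs for brackets.
Dir NW: first cell '.' (not opp) -> no flip
Dir N: first cell '.' (not opp) -> no flip
Dir NE: first cell '.' (not opp) -> no flip
Dir W: first cell '.' (not opp) -> no flip
Dir E: opp run (2,2) (2,3) capped by B -> flip
Dir SW: first cell '.' (not opp) -> no flip
Dir S: opp run (3,1), next='.' -> no flip
Dir SE: opp run (3,2) capped by B -> flip
All flips: (2,2) (2,3) (3,2)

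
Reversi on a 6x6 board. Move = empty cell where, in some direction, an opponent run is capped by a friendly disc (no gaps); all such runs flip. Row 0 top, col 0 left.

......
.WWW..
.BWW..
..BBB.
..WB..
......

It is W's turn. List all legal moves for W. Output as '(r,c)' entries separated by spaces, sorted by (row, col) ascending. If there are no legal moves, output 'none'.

Answer: (2,0) (2,4) (3,0) (3,1) (4,1) (4,4) (4,5) (5,3)

Derivation:
(1,0): no bracket -> illegal
(2,0): flips 1 -> legal
(2,4): flips 1 -> legal
(2,5): no bracket -> illegal
(3,0): flips 1 -> legal
(3,1): flips 1 -> legal
(3,5): no bracket -> illegal
(4,1): flips 1 -> legal
(4,4): flips 2 -> legal
(4,5): flips 1 -> legal
(5,2): no bracket -> illegal
(5,3): flips 2 -> legal
(5,4): no bracket -> illegal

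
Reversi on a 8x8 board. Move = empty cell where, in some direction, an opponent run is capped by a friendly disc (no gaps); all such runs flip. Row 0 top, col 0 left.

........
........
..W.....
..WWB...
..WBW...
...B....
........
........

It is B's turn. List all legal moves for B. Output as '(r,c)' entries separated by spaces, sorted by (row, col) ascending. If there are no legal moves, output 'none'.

(1,1): no bracket -> illegal
(1,2): no bracket -> illegal
(1,3): no bracket -> illegal
(2,1): flips 1 -> legal
(2,3): flips 1 -> legal
(2,4): no bracket -> illegal
(3,1): flips 3 -> legal
(3,5): flips 1 -> legal
(4,1): flips 1 -> legal
(4,5): flips 1 -> legal
(5,1): no bracket -> illegal
(5,2): no bracket -> illegal
(5,4): flips 1 -> legal
(5,5): no bracket -> illegal

Answer: (2,1) (2,3) (3,1) (3,5) (4,1) (4,5) (5,4)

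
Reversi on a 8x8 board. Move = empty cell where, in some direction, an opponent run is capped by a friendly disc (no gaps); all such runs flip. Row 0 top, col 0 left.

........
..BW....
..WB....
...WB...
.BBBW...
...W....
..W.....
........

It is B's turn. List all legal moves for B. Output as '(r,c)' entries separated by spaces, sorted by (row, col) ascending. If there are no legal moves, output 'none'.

Answer: (0,3) (1,4) (2,1) (2,4) (3,2) (4,5) (5,4) (6,3) (6,4)

Derivation:
(0,2): no bracket -> illegal
(0,3): flips 1 -> legal
(0,4): no bracket -> illegal
(1,1): no bracket -> illegal
(1,4): flips 1 -> legal
(2,1): flips 1 -> legal
(2,4): flips 1 -> legal
(3,1): no bracket -> illegal
(3,2): flips 2 -> legal
(3,5): no bracket -> illegal
(4,5): flips 1 -> legal
(5,1): no bracket -> illegal
(5,2): no bracket -> illegal
(5,4): flips 1 -> legal
(5,5): no bracket -> illegal
(6,1): no bracket -> illegal
(6,3): flips 1 -> legal
(6,4): flips 1 -> legal
(7,1): no bracket -> illegal
(7,2): no bracket -> illegal
(7,3): no bracket -> illegal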